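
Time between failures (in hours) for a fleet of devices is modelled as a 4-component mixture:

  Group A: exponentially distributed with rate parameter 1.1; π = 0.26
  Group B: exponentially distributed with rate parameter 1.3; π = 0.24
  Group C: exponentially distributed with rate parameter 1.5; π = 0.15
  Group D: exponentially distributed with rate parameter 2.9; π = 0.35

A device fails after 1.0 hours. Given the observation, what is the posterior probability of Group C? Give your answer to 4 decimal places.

By Bayes' theorem, P(k | x) = w_k f_k(x) / Σ_j w_j f_j(x).
Component likelihoods at x = 1.0 hours:
  p_A = 1.1·e^(−1.1·1.0) = 1.1·e^(−1.1000) = 0.366158
  p_B = 1.3·e^(−1.3·1.0) = 1.3·e^(−1.3000) = 0.354291
  p_C = 1.5·e^(−1.5·1.0) = 1.5·e^(−1.5000) = 0.334695
  p_D = 2.9·e^(−2.9·1.0) = 2.9·e^(−2.9000) = 0.159567
Prior × likelihood for each component:
  w_A·p_A = 0.26 × 0.366158 = 0.0952011
  w_B·p_B = 0.24 × 0.354291 = 0.0850299
  w_C·p_C = 0.15 × 0.334695 = 0.0502043
  w_D·p_D = 0.35 × 0.159567 = 0.0558486
Denominator: 0.0952011 + 0.0850299 + 0.0502043 + 0.0558486 = 0.286284
P(Group C | 1.0 hours) = 0.0502043 / 0.286284 ≈ 0.1754

0.1754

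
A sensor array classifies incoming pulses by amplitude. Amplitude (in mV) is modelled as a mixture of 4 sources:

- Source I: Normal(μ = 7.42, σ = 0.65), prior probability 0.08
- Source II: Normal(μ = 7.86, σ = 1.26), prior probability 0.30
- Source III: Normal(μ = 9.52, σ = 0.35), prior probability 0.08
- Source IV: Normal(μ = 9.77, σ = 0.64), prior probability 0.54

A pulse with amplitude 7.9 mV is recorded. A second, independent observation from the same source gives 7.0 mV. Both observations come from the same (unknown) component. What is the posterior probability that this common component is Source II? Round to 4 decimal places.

Posterior ∝ prior × likelihood, so P(k | x) ∝ w_k f_k(x); normalise over all components.
Since both observations come from the same component, the likelihood for component k is f_k(x₁)·f_k(x₂).
  p_I = [0.467284] × [0.498121] = 0.232764
  p_II = [0.316461] × [0.25083] = 0.079378
  p_III = [2.53951e-05] × [6.30854e-12] = 1.60206e-16
  p_IV = [0.00872705] × [5.33314e-05] = 4.65426e-07
Weight by the priors:
  w_I·p_I = 0.08 × 0.232764 = 0.0186211
  w_II·p_II = 0.30 × 0.079378 = 0.0238134
  w_III·p_III = 0.08 × 1.60206e-16 = 1.28165e-17
  w_IV·p_IV = 0.54 × 4.65426e-07 = 2.5133e-07
Marginal: 0.0186211 + 0.0238134 + 1.28165e-17 + 2.5133e-07 = 0.0424347
P(Source II | x) = 0.0238134 / 0.0424347 ≈ 0.5612

0.5612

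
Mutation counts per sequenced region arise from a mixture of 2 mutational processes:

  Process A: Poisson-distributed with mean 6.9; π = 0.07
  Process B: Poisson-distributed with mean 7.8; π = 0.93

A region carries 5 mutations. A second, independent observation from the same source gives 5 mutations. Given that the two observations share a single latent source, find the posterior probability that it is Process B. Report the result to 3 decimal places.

By Bayes' theorem, P(k | x) = w_k f_k(x) / Σ_j w_j f_j(x).
Since both observations come from the same component, the likelihood for component k is f_k(x₁)·f_k(x₂).
  f_A = [e^(−6.9)·6.9^5/5! = 0.131351] × [0.131351] = 0.017253
  f_B = [e^(−7.8)·7.8^5/5! = 0.0985814] × [0.0985814] = 0.00971828
Prior × likelihood for each component:
  w_A·f_A = 0.07 × 0.017253 = 0.00120771
  w_B·f_B = 0.93 × 0.00971828 = 0.009038
Evidence: 0.00120771 + 0.009038 = 0.0102457
So the posterior for Process B is 0.009038 / 0.0102457 ≈ 0.882.

0.882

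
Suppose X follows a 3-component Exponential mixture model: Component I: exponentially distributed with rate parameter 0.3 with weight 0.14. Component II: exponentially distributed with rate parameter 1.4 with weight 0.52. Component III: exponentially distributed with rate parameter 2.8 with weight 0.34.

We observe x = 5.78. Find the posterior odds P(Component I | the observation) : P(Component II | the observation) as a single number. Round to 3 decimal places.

The posterior odds equal the prior odds times the likelihood ratio: (w_i/w_j)·(f_i(x)/f_j(x)).
Exponential densities:
  f_I = 0.3·e^(−0.3·5.78) = 0.3·e^(−1.7340) = 0.052973
  f_II = 1.4·e^(−1.4·5.78) = 1.4·e^(−8.0920) = 0.000428368
  f_III = 2.8·e^(−2.8·5.78) = 2.8·e^(−16.1840) = 2.62142e-07
Odds = (0.14/0.52) × (0.052973/0.000428368) = 0.269231 × 123.662 ≈ 33.294

33.294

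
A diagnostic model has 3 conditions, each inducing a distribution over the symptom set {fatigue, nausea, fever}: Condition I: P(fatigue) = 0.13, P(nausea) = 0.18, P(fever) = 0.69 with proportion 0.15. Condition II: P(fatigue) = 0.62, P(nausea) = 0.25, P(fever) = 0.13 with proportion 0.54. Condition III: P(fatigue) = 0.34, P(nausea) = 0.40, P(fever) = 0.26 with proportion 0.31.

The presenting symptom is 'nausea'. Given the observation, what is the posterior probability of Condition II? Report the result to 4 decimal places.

0.4720

By Bayes' theorem, P(k | x) = π_k f_k(x) / Σ_j π_j f_j(x).
Evaluate each component's likelihood at the observed value:
  p_I = 0.18
  p_II = 0.25
  p_III = 0.4
Multiply by the mixture weights:
  π_I·p_I = 0.15 × 0.18 = 0.027
  π_II·p_II = 0.54 × 0.25 = 0.135
  π_III·p_III = 0.31 × 0.4 = 0.124
Denominator: 0.027 + 0.135 + 0.124 = 0.286
Responsibility of Condition II: 0.135 / 0.286 ≈ 0.4720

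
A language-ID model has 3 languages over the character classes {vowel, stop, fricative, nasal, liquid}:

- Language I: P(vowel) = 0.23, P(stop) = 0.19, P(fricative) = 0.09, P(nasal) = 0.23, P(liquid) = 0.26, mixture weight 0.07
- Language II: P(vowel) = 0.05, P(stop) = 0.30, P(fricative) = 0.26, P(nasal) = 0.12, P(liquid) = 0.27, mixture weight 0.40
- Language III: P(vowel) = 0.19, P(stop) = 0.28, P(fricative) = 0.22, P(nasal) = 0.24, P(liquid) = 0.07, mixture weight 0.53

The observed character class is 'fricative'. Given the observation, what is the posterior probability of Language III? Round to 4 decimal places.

0.5139

Apply Bayes' rule: the posterior for each component is proportional to its prior times its likelihood at x.
Evaluate each component's likelihood at the observed value:
  f_I = P(fricative | comp) = 0.09
  f_II = P(fricative | comp) = 0.26
  f_III = P(fricative | comp) = 0.22
Prior × likelihood for each component:
  π_I·f_I = 0.07 × 0.09 = 0.0063
  π_II·f_II = 0.40 × 0.26 = 0.104
  π_III·f_III = 0.53 × 0.22 = 0.1166
Normaliser: 0.0063 + 0.104 + 0.1166 = 0.2269
So the posterior for Language III is 0.1166 / 0.2269 ≈ 0.5139.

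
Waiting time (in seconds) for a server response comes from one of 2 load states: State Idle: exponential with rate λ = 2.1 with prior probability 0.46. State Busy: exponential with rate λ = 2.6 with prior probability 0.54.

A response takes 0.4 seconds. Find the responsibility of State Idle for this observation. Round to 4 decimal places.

The responsibility of component k is π_k f_k(x) divided by Σ_j π_j f_j(x).
Evaluate each component's likelihood at the observed value:
  f_Idle = 2.1·e^(−2.1·0.4) = 2.1·e^(−0.8400) = 0.906592
  f_Busy = 2.6·e^(−2.6·0.4) = 2.6·e^(−1.0400) = 0.918982
Unnormalised posteriors:
  π_Idle·f_Idle = 0.46 × 0.906592 = 0.417032
  π_Busy·f_Busy = 0.54 × 0.918982 = 0.49625
Marginal: 0.417032 + 0.49625 = 0.913283
P(State Idle | the observation) ≈ 0.4566

0.4566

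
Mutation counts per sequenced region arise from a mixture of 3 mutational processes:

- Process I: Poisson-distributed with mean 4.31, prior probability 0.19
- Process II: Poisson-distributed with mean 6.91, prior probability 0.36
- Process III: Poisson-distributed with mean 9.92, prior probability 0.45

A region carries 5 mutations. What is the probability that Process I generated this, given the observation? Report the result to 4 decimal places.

0.3278

The responsibility of component k is π_k f_k(x) divided by Σ_j π_j f_j(x).
Poisson probabilities:
  L_I = 0.166493
  L_II = 0.130989
  L_III = 0.0393709
Weight by the priors:
  π_I·L_I = 0.19 × 0.166493 = 0.0316337
  π_II·L_II = 0.36 × 0.130989 = 0.047156
  π_III·L_III = 0.45 × 0.0393709 = 0.0177169
Normaliser: 0.0316337 + 0.047156 + 0.0177169 = 0.0965066
So the posterior for Process I is 0.0316337 / 0.0965066 ≈ 0.3278.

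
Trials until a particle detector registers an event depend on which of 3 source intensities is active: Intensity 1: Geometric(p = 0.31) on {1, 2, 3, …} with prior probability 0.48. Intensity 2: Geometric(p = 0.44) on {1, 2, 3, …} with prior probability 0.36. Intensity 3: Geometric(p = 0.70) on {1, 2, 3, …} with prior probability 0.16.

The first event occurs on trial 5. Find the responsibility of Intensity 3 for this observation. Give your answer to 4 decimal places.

The responsibility of component k is π_k f_k(x) divided by Σ_j π_j f_j(x).
Geometric probabilities:
  L_1 = 0.31·(1−0.31)^4 = 0.31·0.226671 = 0.0702681
  L_2 = 0.44·(1−0.44)^4 = 0.44·0.098345 = 0.0432718
  L_3 = 0.70·(1−0.70)^4 = 0.70·0.0081 = 0.00567
Prior × likelihood for each component:
  π_1·L_1 = 0.48 × 0.0702681 = 0.0337287
  π_2·L_2 = 0.36 × 0.0432718 = 0.0155778
  π_3·L_3 = 0.16 × 0.00567 = 0.0009072
Normaliser: 0.0337287 + 0.0155778 + 0.0009072 = 0.0502137
P(Intensity 3 | the observation) = 0.0009072 / 0.0502137 ≈ 0.0181

0.0181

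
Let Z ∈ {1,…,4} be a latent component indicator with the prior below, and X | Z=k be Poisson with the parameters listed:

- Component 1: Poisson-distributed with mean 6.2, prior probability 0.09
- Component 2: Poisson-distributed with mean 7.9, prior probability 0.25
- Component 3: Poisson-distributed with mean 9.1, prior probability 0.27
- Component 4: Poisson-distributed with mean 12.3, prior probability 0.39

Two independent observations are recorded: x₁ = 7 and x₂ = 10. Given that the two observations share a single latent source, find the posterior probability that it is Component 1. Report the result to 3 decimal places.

0.065

The responsibility of component k is π_k f_k(x) divided by Σ_j π_j f_j(x).
Since both observations come from the same component, the likelihood for component k is f_k(x₁)·f_k(x₂).
  L_1 = [0.141803] × [0.0469384] = 0.006656
  L_2 = [0.141264] × [0.0967345] = 0.0136651
  L_3 = [0.114493] × [0.119832] = 0.0137199
  L_4 = [0.0384665] × [0.0994182] = 0.00382427
Unnormalised posteriors:
  π_1·L_1 = 0.09 × 0.006656 = 0.00059904
  π_2·L_2 = 0.25 × 0.0136651 = 0.00341629
  π_3·L_3 = 0.27 × 0.0137199 = 0.00370437
  π_4·L_4 = 0.39 × 0.00382427 = 0.00149147
Denominator: 0.00059904 + 0.00341629 + 0.00370437 + 0.00149147 = 0.00921116
So the posterior for Component 1 is 0.00059904 / 0.00921116 ≈ 0.065.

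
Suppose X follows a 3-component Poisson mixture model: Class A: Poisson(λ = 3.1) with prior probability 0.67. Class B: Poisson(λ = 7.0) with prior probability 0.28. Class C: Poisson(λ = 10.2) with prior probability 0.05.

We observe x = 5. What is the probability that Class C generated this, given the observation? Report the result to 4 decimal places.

0.0156

By Bayes' theorem, P(k | x) = π_k f_k(x) / Σ_j π_j f_j(x).
Component likelihoods at x = 5:
  f_A = e^(−3.1)·3.1^5/5! = 0.107477
  f_B = e^(−7.0)·7.0^5/5! = 0.127717
  f_C = e^(−10.2)·10.2^5/5! = 0.0341992
Unnormalised posteriors:
  π_A·f_A = 0.67 × 0.107477 = 0.0720094
  π_B·f_B = 0.28 × 0.127717 = 0.0357607
  π_C·f_C = 0.05 × 0.0341992 = 0.00170996
Sum: 0.0720094 + 0.0357607 + 0.00170996 = 0.10948
Responsibility of Class C: 0.00170996 / 0.10948 ≈ 0.0156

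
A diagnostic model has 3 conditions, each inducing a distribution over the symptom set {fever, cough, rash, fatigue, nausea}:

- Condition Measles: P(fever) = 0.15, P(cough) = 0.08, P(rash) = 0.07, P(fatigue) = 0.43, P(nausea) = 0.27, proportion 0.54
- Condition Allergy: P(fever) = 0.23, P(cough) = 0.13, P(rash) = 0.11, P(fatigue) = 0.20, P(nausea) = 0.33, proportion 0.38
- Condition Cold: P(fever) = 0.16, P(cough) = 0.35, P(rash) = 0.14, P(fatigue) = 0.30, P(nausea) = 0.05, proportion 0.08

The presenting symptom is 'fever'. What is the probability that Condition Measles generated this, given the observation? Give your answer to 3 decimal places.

Posterior ∝ prior × likelihood, so P(k | x) ∝ P(Z=k) f_k(x); normalise over all components.
Categorical probabilities:
  p_Measles = 0.15
  p_Allergy = 0.23
  p_Cold = 0.16
Unnormalised posteriors:
  P(Z=Measles)·p_Measles = 0.54 × 0.15 = 0.081
  P(Z=Allergy)·p_Allergy = 0.38 × 0.23 = 0.0874
  P(Z=Cold)·p_Cold = 0.08 × 0.16 = 0.0128
Normaliser: 0.081 + 0.0874 + 0.0128 = 0.1812
P(Condition Measles | x) = 0.081 / 0.1812 ≈ 0.447

0.447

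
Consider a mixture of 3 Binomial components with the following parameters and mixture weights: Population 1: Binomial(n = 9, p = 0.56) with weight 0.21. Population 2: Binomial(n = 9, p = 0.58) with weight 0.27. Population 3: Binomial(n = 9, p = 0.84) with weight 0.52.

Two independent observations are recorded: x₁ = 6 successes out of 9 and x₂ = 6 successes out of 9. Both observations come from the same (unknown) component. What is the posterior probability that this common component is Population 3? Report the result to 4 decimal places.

0.2304

P(component k | x) = P(Z=k)·f_k(x) / marginal(x), where marginal(x) = Σ_j P(Z=j)·f_j(x).
Since both observations come from the same component, the likelihood for component k is f_k(x₁)·f_k(x₂).
  p_1 = [C(9,6)·0.56^6·0.44^3 = 84·0.030841·0.085184 = 0.220681] × [0.220681] = 0.0487002
  p_2 = [C(9,6)·0.58^6·0.42^3 = 84·0.0380687·0.074088 = 0.236916] × [0.236916] = 0.0561294
  p_3 = [C(9,6)·0.84^6·0.16^3 = 84·0.351298·0.004096 = 0.120869] × [0.120869] = 0.0146093
Weight by the priors:
  P(Z=1)·p_1 = 0.21 × 0.0487002 = 0.010227
  P(Z=2)·p_2 = 0.27 × 0.0561294 = 0.0151549
  P(Z=3)·p_3 = 0.52 × 0.0146093 = 0.00759684
Evidence: 0.010227 + 0.0151549 + 0.00759684 = 0.0329788
P(Population 3 | data) = 0.00759684 / 0.0329788 ≈ 0.2304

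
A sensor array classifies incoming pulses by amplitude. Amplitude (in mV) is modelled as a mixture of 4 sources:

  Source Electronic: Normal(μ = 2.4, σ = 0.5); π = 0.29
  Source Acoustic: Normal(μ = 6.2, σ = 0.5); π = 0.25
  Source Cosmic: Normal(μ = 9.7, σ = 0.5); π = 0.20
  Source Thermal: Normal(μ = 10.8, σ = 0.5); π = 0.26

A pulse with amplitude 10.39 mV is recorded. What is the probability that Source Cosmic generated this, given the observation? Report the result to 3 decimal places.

P(component k | x) = π_k·f_k(x) / marginal(x), where marginal(x) = Σ_j π_j·f_j(x).
Normal densities:
  L_Electronic = (1/(0.5·√(2π)))·exp(−(10.39−2.4)²/(2·0.5²)) = 0.797885·exp(-127.68020) = 2.82575e-56
  L_Acoustic = (1/(0.5·√(2π)))·exp(−(10.39−6.2)²/(2·0.5²)) = 0.797885·exp(-35.11220) = 4.49682e-16
  L_Cosmic = (1/(0.5·√(2π)))·exp(−(10.39−9.7)²/(2·0.5²)) = 0.797885·exp(-0.95220) = 0.307897
  L_Thermal = (1/(0.5·√(2π)))·exp(−(10.39−10.8)²/(2·0.5²)) = 0.797885·exp(-0.33620) = 0.570073
Weight by the priors:
  π_Electronic·L_Electronic = 0.29 × 2.82575e-56 = 8.19468e-57
  π_Acoustic·L_Acoustic = 0.25 × 4.49682e-16 = 1.1242e-16
  π_Cosmic·L_Cosmic = 0.20 × 0.307897 = 0.0615793
  π_Thermal·L_Thermal = 0.26 × 0.570073 = 0.148219
Denominator: 8.19468e-57 + 1.1242e-16 + 0.0615793 + 0.148219 = 0.209798
So the posterior for Source Cosmic is 0.0615793 / 0.209798 ≈ 0.294.

0.294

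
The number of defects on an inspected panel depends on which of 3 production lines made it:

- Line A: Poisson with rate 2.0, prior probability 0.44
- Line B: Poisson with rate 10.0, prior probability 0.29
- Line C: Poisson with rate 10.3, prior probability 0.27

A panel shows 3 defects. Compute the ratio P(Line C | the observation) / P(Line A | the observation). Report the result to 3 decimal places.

0.021

Since P(k|x) ∝ w_k f_k(x), the posterior odds are w_i f_i(x) / (w_j f_j(x)).
Poisson probabilities:
  L_A = e^(−2.0)·2.0^3/3! = 0.180447
  L_B = e^(−10.0)·10.0^3/3! = 0.00756665
  L_C = e^(−10.3)·10.3^3/3! = 0.0061253
Odds = (0.27/0.44) × (0.0061253/0.180447) = 0.613636 × 0.0339451 ≈ 0.021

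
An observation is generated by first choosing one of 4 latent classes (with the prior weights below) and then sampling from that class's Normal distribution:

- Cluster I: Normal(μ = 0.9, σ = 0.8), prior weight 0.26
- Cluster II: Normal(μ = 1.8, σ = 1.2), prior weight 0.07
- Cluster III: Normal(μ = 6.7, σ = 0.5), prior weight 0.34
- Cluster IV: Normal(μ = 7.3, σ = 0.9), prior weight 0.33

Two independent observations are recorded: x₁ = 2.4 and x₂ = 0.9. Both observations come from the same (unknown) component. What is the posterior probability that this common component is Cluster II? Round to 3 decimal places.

Posterior ∝ prior × likelihood, so P(k | x) ∝ π_k f_k(x); normalise over all components.
Since both observations come from the same component, the likelihood for component k is f_k(x₁)·f_k(x₂).
  L_I = [0.0859828] × [0.498678] = 0.0428777
  L_II = [0.293388] × [0.250948] = 0.073625
  L_III = [6.94593e-17] × [4.81512e-30] = 3.34455e-46
  L_IV = [1.62179e-07] × [4.63433e-12] = 7.51591e-19
Weight by the priors:
  π_I·L_I = 0.26 × 0.0428777 = 0.0111482
  π_II·L_II = 0.07 × 0.073625 = 0.00515375
  π_III·L_III = 0.34 × 3.34455e-46 = 1.13715e-46
  π_IV·L_IV = 0.33 × 7.51591e-19 = 2.48025e-19
Sum: 0.0111482 + 0.00515375 + 1.13715e-46 + 2.48025e-19 = 0.016302
Responsibility of Cluster II: 0.00515375 / 0.016302 ≈ 0.316

0.316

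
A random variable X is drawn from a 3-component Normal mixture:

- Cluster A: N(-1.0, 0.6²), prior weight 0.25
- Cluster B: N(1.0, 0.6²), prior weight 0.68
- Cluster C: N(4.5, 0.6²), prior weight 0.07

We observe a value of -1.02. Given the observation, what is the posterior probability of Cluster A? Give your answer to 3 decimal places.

0.991

Apply Bayes' rule: the posterior for each component is proportional to its prior times its likelihood at x.
Normal densities:
  L_A = (1/(0.6·√(2π)))·exp(−(-1.02−-1.0)²/(2·0.6²)) = 0.664904·exp(-0.00056) = 0.664535
  L_B = (1/(0.6·√(2π)))·exp(−(-1.02−1.0)²/(2·0.6²)) = 0.664904·exp(-5.66722) = 0.00229888
  L_C = (1/(0.6·√(2π)))·exp(−(-1.02−4.5)²/(2·0.6²)) = 0.664904·exp(-42.32000) = 2.77598e-19
Prior × likelihood for each component:
  w_A·L_A = 0.25 × 0.664535 = 0.166134
  w_B·L_B = 0.68 × 0.00229888 = 0.00156324
  w_C·L_C = 0.07 × 2.77598e-19 = 1.94319e-20
Marginal: 0.166134 + 0.00156324 + 1.94319e-20 = 0.167697
P(Cluster A | x) = 0.166134 / 0.167697 ≈ 0.991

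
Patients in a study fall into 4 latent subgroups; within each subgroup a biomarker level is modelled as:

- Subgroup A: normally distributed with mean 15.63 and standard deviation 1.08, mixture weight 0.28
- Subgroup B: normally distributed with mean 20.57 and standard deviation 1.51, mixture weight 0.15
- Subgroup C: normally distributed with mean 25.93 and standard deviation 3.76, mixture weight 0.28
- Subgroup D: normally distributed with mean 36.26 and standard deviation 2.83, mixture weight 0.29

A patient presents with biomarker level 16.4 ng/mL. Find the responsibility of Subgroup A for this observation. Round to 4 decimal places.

Apply Bayes' rule: the posterior for each component is proportional to its prior times its likelihood at x.
Evaluate each component's likelihood at the observed value:
  f_A = (1/(1.08·√(2π)))·exp(−(16.4−15.63)²/(2·1.08²)) = 0.369391·exp(-0.25416) = 0.286488
  f_B = (1/(1.51·√(2π)))·exp(−(16.4−20.57)²/(2·1.51²)) = 0.264200·exp(-3.81319) = 0.00583293
  f_C = (1/(3.76·√(2π)))·exp(−(16.4−25.93)²/(2·3.76²)) = 0.106102·exp(-3.21203) = 0.0042732
  f_D = (1/(2.83·√(2π)))·exp(−(16.4−36.26)²/(2·2.83²)) = 0.140969·exp(-24.62383) = 2.85187e-12
Prior × likelihood for each component:
  π_A·f_A = 0.28 × 0.286488 = 0.0802167
  π_B·f_B = 0.15 × 0.00583293 = 0.000874939
  π_C·f_C = 0.28 × 0.0042732 = 0.0011965
  π_D·f_D = 0.29 × 2.85187e-12 = 8.27042e-13
Sum: 0.0802167 + 0.000874939 + 0.0011965 + 8.27042e-13 = 0.0822882
P(Subgroup A | x) ≈ 0.9748

0.9748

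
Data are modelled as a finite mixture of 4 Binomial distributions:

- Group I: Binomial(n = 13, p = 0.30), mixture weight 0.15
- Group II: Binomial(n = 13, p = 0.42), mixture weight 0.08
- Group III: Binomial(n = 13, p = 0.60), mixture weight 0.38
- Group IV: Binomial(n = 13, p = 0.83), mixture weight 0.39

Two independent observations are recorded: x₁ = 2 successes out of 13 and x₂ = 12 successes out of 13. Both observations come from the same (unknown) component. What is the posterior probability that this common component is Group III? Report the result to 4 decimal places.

0.8722

Apply Bayes' rule: the posterior for each component is proportional to its prior times its likelihood at x.
Since both observations come from the same component, the likelihood for component k is f_k(x₁)·f_k(x₂).
  p_I = [C(13,2)·0.30^2·0.70^11 = 78·0.09·0.0197733 = 0.138808] × [4.83611e-06] = 6.71293e-07
  p_II = [C(13,2)·0.42^2·0.58^11 = 78·0.1764·0.00249866 = 0.0343796] × [0.000227176] = 7.81023e-06
  p_III = [C(13,2)·0.60^2·0.40^11 = 78·0.36·4.1943e-05 = 0.00117776] × [0.0113193] = 1.33314e-05
  p_IV = [C(13,2)·0.83^2·0.17^11 = 78·0.6889·3.42719e-09 = 1.84157e-07] × [0.236227] = 4.35029e-08
Weight by the priors:
  w_I·p_I = 0.15 × 6.71293e-07 = 1.00694e-07
  w_II·p_II = 0.08 × 7.81023e-06 = 6.24819e-07
  w_III·p_III = 0.38 × 1.33314e-05 = 5.06593e-06
  w_IV·p_IV = 0.39 × 4.35029e-08 = 1.69661e-08
Denominator: 1.00694e-07 + 6.24819e-07 + 5.06593e-06 + 1.69661e-08 = 5.80841e-06
P(Group III | data) ≈ 0.8722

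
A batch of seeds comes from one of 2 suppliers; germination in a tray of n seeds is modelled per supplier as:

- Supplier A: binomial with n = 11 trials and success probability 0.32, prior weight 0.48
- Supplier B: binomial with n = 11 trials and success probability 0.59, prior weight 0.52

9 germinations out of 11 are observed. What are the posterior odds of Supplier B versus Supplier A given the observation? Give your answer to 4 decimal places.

96.9684

Since P(k|x) ∝ w_k f_k(x), the posterior odds are w_i f_i(x) / (w_j f_j(x)).
Evaluate each component's likelihood at the observed value:
  f_A = C(11,9)·0.32^9·0.68^2 = 55·3.51844e-05·0.4624 = 0.000894809
  f_B = C(11,9)·0.59^9·0.41^2 = 55·0.008663·0.1681 = 0.0800937
Posterior odds = (w_B·f_B) / (w_A·f_A) = (0.52·0.0800937) / (0.48·0.000894809) = 0.0416487 / 0.000429508 ≈ 96.9684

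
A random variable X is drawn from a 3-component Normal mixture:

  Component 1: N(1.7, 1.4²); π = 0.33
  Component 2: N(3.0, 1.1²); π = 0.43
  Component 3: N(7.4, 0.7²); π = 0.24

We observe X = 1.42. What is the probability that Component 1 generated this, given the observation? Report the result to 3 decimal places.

P(component k | x) = π_k·f_k(x) / marginal(x), where marginal(x) = Σ_j π_j·f_j(x).
Component likelihoods at x = 1.42:
  p_1 = (1/(1.4·√(2π)))·exp(−(1.42−1.7)²/(2·1.4²)) = 0.284959·exp(-0.02000) = 0.279316
  p_2 = (1/(1.1·√(2π)))·exp(−(1.42−3.0)²/(2·1.1²)) = 0.362675·exp(-1.03157) = 0.129274
  p_3 = (1/(0.7·√(2π)))·exp(−(1.42−7.4)²/(2·0.7²)) = 0.569918·exp(-36.49020) = 8.09688e-17
Multiply by the mixture weights:
  π_1·p_1 = 0.33 × 0.279316 = 0.0921743
  π_2·p_2 = 0.43 × 0.129274 = 0.0555879
  π_3·p_3 = 0.24 × 8.09688e-17 = 1.94325e-17
Evidence: 0.0921743 + 0.0555879 + 1.94325e-17 = 0.147762
P(Component 1 | the observation) ≈ 0.624

0.624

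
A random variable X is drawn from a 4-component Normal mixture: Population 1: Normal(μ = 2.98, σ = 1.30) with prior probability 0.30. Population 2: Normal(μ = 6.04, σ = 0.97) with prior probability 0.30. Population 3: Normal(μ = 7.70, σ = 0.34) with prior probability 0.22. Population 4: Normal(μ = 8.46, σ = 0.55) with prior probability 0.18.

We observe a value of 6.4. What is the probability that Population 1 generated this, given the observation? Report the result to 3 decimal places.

The responsibility of component k is P(Z=k) f_k(x) divided by Σ_j P(Z=j) f_j(x).
Normal densities:
  f_1 = 0.00964056
  f_2 = 0.383909
  f_3 = 0.000785007
  f_4 = 0.000652098
Multiply by the mixture weights:
  P(Z=1)·f_1 = 0.30 × 0.00964056 = 0.00289217
  P(Z=2)·f_2 = 0.30 × 0.383909 = 0.115173
  P(Z=3)·f_3 = 0.22 × 0.000785007 = 0.000172702
  P(Z=4)·f_4 = 0.18 × 0.000652098 = 0.000117378
Evidence: 0.00289217 + 0.115173 + 0.000172702 + 0.000117378 = 0.118355
So the posterior for Population 1 is 0.00289217 / 0.118355 ≈ 0.024.

0.024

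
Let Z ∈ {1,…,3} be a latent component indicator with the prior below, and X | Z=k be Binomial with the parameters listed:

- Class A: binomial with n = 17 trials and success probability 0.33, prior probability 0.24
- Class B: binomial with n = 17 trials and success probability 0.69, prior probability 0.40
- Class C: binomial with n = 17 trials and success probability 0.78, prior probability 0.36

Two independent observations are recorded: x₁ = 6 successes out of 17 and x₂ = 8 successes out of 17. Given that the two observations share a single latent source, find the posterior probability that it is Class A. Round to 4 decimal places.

Apply Bayes' rule: the posterior for each component is proportional to its prior times its likelihood at x.
Since both observations come from the same component, the likelihood for component k is f_k(x₁)·f_k(x₂).
  f_A = [C(17,6)·0.33^6·0.67^11 = 12376·0.00129147·0.012213 = 0.195203] × [0.0930186] = 0.0181575
  f_B = [C(17,6)·0.69^6·0.31^11 = 12376·0.107918·2.54085e-06 = 0.00339354] × [0.0330242] = 0.000112069
  f_C = [C(17,6)·0.78^6·0.22^11 = 12376·0.2252·5.84318e-08 = 0.000162854] × [0.00402111] = 6.54852e-07
Prior × likelihood for each component:
  w_A·f_A = 0.24 × 0.0181575 = 0.0043578
  w_B·f_B = 0.40 × 0.000112069 = 4.48277e-05
  w_C·f_C = 0.36 × 6.54852e-07 = 2.35747e-07
Denominator: 0.0043578 + 4.48277e-05 + 2.35747e-07 = 0.00440287
P(Class A | x₁,x₂) = 0.0043578 / 0.00440287 ≈ 0.9898

0.9898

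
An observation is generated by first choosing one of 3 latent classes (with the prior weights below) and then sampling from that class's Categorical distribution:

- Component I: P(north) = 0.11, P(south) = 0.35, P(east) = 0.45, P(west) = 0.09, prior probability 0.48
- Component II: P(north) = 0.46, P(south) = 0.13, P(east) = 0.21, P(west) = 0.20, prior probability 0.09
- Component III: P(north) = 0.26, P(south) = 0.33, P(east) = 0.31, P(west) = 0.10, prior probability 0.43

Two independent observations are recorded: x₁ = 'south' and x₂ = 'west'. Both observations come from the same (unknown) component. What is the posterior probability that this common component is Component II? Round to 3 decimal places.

P(component k | x) = π_k·f_k(x) / marginal(x), where marginal(x) = Σ_j π_j·f_j(x).
Since both observations come from the same component, the likelihood for component k is f_k(x₁)·f_k(x₂).
  p_I = [0.35] × [0.09] = 0.0315
  p_II = [0.13] × [0.2] = 0.026
  p_III = [0.33] × [0.1] = 0.033
Unnormalised posteriors:
  π_I·p_I = 0.48 × 0.0315 = 0.01512
  π_II·p_II = 0.09 × 0.026 = 0.00234
  π_III·p_III = 0.43 × 0.033 = 0.01419
Sum: 0.01512 + 0.00234 + 0.01419 = 0.03165
So the posterior for Component II is 0.00234 / 0.03165 ≈ 0.074.

0.074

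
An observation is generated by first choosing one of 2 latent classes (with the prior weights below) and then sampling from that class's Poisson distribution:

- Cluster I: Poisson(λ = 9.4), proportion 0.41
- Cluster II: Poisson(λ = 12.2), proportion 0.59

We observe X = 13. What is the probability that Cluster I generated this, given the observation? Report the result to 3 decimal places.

0.278

P(component k | x) = π_k·f_k(x) / marginal(x), where marginal(x) = Σ_j π_j·f_j(x).
Component likelihoods at x = 13:
  p_I = e^(−9.4)·9.4^13/13! = 0.0594311
  p_II = e^(−12.2)·12.2^13/13! = 0.107153
Unnormalised posteriors:
  π_I·p_I = 0.41 × 0.0594311 = 0.0243667
  π_II·p_II = 0.59 × 0.107153 = 0.0632203
Evidence: 0.0243667 + 0.0632203 = 0.0875871
P(Cluster I | data) = 0.0243667 / 0.0875871 ≈ 0.278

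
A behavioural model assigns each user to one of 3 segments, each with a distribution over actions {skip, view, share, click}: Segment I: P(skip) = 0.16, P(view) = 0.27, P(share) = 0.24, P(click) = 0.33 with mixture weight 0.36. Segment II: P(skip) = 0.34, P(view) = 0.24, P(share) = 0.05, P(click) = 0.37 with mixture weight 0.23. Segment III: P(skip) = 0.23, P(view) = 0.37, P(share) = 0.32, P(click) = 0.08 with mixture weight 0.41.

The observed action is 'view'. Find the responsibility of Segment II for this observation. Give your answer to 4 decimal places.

P(component k | x) = w_k·f_k(x) / marginal(x), where marginal(x) = Σ_j w_j·f_j(x).
Evaluate each component's likelihood at the observed value:
  p_I = P(view | comp) = 0.27
  p_II = P(view | comp) = 0.24
  p_III = P(view | comp) = 0.37
Multiply by the mixture weights:
  w_I·p_I = 0.36 × 0.27 = 0.0972
  w_II·p_II = 0.23 × 0.24 = 0.0552
  w_III·p_III = 0.41 × 0.37 = 0.1517
Marginal: 0.0972 + 0.0552 + 0.1517 = 0.3041
So the posterior for Segment II is 0.0552 / 0.3041 ≈ 0.1815.

0.1815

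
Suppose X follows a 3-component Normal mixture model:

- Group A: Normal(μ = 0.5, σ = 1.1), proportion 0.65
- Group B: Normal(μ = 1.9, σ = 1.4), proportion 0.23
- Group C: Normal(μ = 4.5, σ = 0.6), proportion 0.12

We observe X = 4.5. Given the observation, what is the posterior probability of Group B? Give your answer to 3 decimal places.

By Bayes' theorem, P(k | x) = P(Z=k) f_k(x) / Σ_j P(Z=j) f_j(x).
Normal densities:
  p_A = (1/(1.1·√(2π)))·exp(−(4.5−0.5)²/(2·1.1²)) = 0.362675·exp(-6.61157) = 0.000487696
  p_B = (1/(1.4·√(2π)))·exp(−(4.5−1.9)²/(2·1.4²)) = 0.284959·exp(-1.72449) = 0.0507979
  p_C = (1/(0.6·√(2π)))·exp(−(4.5−4.5)²/(2·0.6²)) = 0.664904·exp(-0.00000) = 0.664904
Prior × likelihood for each component:
  P(Z=A)·p_A = 0.65 × 0.000487696 = 0.000317002
  P(Z=B)·p_B = 0.23 × 0.0507979 = 0.0116835
  P(Z=C)·p_C = 0.12 × 0.664904 = 0.0797885
Sum: 0.000317002 + 0.0116835 + 0.0797885 = 0.091789
P(Group B | x) = 0.0116835 / 0.091789 ≈ 0.127

0.127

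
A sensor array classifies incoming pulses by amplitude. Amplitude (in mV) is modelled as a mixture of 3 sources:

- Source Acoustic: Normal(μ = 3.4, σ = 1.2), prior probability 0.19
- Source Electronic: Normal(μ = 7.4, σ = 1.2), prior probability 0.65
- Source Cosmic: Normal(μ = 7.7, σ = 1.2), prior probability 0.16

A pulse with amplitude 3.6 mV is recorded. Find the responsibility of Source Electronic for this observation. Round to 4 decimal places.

P(component k | x) = P(Z=k)·f_k(x) / marginal(x), where marginal(x) = Σ_j P(Z=j)·f_j(x).
Evaluate each component's likelihood at the observed value:
  L_Acoustic = 0.327866
  L_Electronic = 0.00220915
  L_Cosmic = 0.000970144
Prior × likelihood for each component:
  P(Z=Acoustic)·L_Acoustic = 0.19 × 0.327866 = 0.0622946
  P(Z=Electronic)·L_Electronic = 0.65 × 0.00220915 = 0.00143595
  P(Z=Cosmic)·L_Cosmic = 0.16 × 0.000970144 = 0.000155223
Normaliser: 0.0622946 + 0.00143595 + 0.000155223 = 0.0638858
P(Source Electronic | x) = 0.00143595 / 0.0638858 ≈ 0.0225

0.0225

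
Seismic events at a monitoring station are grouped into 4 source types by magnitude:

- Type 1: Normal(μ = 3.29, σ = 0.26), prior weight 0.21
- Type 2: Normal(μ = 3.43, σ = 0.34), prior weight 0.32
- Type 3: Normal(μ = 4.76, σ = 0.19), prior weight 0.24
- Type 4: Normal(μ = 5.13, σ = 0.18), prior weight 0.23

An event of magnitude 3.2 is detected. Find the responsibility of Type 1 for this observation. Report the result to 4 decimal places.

P(component k | x) = w_k·f_k(x) / marginal(x), where marginal(x) = Σ_j w_j·f_j(x).
Normal densities:
  L_1 = (1/(0.26·√(2π)))·exp(−(3.2−3.29)²/(2·0.26²)) = 1.534393·exp(-0.05991) = 1.44517
  L_2 = (1/(0.34·√(2π)))·exp(−(3.2−3.43)²/(2·0.34²)) = 1.173360·exp(-0.22881) = 0.933387
  L_3 = (1/(0.19·√(2π)))·exp(−(3.2−4.76)²/(2·0.19²)) = 2.099696·exp(-33.70637) = 4.82687e-15
  L_4 = (1/(0.18·√(2π)))·exp(−(3.2−5.13)²/(2·0.18²)) = 2.216346·exp(-57.48302) = 2.40479e-25
Multiply by the mixture weights:
  w_1·L_1 = 0.21 × 1.44517 = 0.303485
  w_2·L_2 = 0.32 × 0.933387 = 0.298684
  w_3·L_3 = 0.24 × 4.82687e-15 = 1.15845e-15
  w_4·L_4 = 0.23 × 2.40479e-25 = 5.53102e-26
Evidence: 0.303485 + 0.298684 + 1.15845e-15 + 5.53102e-26 = 0.602169
P(Type 1 | 3.2) ≈ 0.5040

0.5040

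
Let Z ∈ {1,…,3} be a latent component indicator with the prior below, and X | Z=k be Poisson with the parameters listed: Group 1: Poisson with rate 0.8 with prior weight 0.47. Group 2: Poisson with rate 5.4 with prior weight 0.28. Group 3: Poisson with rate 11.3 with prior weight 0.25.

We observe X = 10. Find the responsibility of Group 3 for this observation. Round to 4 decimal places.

0.7975

Apply Bayes' rule: the posterior for each component is proportional to its prior times its likelihood at x.
Component likelihoods at x = 10:
  f_1 = 1.32954e-08
  f_2 = 0.0262412
  f_3 = 0.115743
Multiply by the mixture weights:
  π_1·f_1 = 0.47 × 1.32954e-08 = 6.24884e-09
  π_2·f_2 = 0.28 × 0.0262412 = 0.00734755
  π_3·f_3 = 0.25 × 0.115743 = 0.0289357
Marginal: 6.24884e-09 + 0.00734755 + 0.0289357 = 0.0362832
P(Group 3 | x) = 0.0289357 / 0.0362832 ≈ 0.7975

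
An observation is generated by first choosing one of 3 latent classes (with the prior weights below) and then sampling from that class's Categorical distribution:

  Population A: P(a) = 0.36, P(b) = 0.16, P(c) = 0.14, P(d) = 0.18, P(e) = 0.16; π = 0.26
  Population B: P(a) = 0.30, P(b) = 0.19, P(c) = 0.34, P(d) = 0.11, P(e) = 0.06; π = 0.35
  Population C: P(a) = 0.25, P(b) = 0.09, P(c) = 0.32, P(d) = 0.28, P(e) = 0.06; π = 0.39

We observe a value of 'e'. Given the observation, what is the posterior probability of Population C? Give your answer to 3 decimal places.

Posterior ∝ prior × likelihood, so P(k | x) ∝ π_k f_k(x); normalise over all components.
Component likelihoods at x = 'e':
  f_A = 0.16
  f_B = 0.06
  f_C = 0.06
Prior × likelihood for each component:
  π_A·f_A = 0.26 × 0.16 = 0.0416
  π_B·f_B = 0.35 × 0.06 = 0.021
  π_C·f_C = 0.39 × 0.06 = 0.0234
Normaliser: 0.0416 + 0.021 + 0.0234 = 0.086
P(Population C | the observation) ≈ 0.272

0.272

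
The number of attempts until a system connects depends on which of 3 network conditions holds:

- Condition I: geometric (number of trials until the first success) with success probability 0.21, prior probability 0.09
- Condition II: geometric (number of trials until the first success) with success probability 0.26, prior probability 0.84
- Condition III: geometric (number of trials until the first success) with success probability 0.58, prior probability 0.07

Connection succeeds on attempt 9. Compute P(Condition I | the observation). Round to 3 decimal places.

Posterior ∝ prior × likelihood, so P(k | x) ∝ π_k f_k(x); normalise over all components.
Geometric probabilities:
  p_I = 0.0318593
  p_II = 0.0233791
  p_III = 0.000561594
Prior × likelihood for each component:
  π_I·p_I = 0.09 × 0.0318593 = 0.00286734
  π_II·p_II = 0.84 × 0.0233791 = 0.0196384
  π_III·p_III = 0.07 × 0.000561594 = 3.93116e-05
Marginal: 0.00286734 + 0.0196384 + 3.93116e-05 = 0.0225451
P(Condition I | data) ≈ 0.127

0.127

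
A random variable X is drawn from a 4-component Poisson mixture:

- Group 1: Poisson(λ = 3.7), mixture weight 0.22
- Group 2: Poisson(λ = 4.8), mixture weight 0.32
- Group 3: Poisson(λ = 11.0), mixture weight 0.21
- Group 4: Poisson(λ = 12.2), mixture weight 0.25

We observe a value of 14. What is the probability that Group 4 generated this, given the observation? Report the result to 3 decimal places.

0.603

The responsibility of component k is w_k f_k(x) divided by Σ_j w_j f_j(x).
Evaluate each component's likelihood at the observed value:
  p_1 = 2.5558e-05
  p_2 = 0.000325353
  p_3 = 0.0727528
  p_4 = 0.0933763
Prior × likelihood for each component:
  w_1·p_1 = 0.22 × 2.5558e-05 = 5.62275e-06
  w_2·p_2 = 0.32 × 0.000325353 = 0.000104113
  w_3·p_3 = 0.21 × 0.0727528 = 0.0152781
  w_4·p_4 = 0.25 × 0.0933763 = 0.0233441
Evidence: 5.62275e-06 + 0.000104113 + 0.0152781 + 0.0233441 = 0.0387319
Responsibility of Group 4: 0.0233441 / 0.0387319 ≈ 0.603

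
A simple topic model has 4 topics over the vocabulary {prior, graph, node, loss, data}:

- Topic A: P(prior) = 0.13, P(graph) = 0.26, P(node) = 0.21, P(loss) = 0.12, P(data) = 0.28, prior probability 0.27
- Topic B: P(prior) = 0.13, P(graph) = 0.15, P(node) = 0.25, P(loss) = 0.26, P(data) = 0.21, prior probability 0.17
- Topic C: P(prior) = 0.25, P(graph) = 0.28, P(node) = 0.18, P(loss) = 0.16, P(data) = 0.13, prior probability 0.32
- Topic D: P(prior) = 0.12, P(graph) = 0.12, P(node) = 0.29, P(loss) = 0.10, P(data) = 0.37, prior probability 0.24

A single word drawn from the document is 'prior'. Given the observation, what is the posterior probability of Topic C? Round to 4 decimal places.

The responsibility of component k is P(Z=k) f_k(x) divided by Σ_j P(Z=j) f_j(x).
Evaluate each component's likelihood at the observed value:
  L_A = 0.13
  L_B = 0.13
  L_C = 0.25
  L_D = 0.12
Weight by the priors:
  P(Z=A)·L_A = 0.27 × 0.13 = 0.0351
  P(Z=B)·L_B = 0.17 × 0.13 = 0.0221
  P(Z=C)·L_C = 0.32 × 0.25 = 0.08
  P(Z=D)·L_D = 0.24 × 0.12 = 0.0288
Normaliser: 0.0351 + 0.0221 + 0.08 + 0.0288 = 0.166
P(Topic C | x) ≈ 0.4819

0.4819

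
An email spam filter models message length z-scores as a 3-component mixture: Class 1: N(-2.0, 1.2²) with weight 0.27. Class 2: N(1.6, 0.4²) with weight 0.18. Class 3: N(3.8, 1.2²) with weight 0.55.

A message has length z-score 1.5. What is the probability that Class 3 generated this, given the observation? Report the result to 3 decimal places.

0.143

The responsibility of component k is P(Z=k) f_k(x) divided by Σ_j P(Z=j) f_j(x).
Component likelihoods at x = 1.5:
  f_1 = (1/(1.2·√(2π)))·exp(−(1.5−-2.0)²/(2·1.2²)) = 0.332452·exp(-4.25347) = 0.00472573
  f_2 = (1/(0.4·√(2π)))·exp(−(1.5−1.6)²/(2·0.4²)) = 0.997356·exp(-0.03125) = 0.96667
  f_3 = (1/(1.2·√(2π)))·exp(−(1.5−3.8)²/(2·1.2²)) = 0.332452·exp(-1.83681) = 0.0529681
Prior × likelihood for each component:
  P(Z=1)·f_1 = 0.27 × 0.00472573 = 0.00127595
  P(Z=2)·f_2 = 0.18 × 0.96667 = 0.174001
  P(Z=3)·f_3 = 0.55 × 0.0529681 = 0.0291324
Evidence: 0.00127595 + 0.174001 + 0.0291324 = 0.204409
P(Class 3 | the observation) = 0.0291324 / 0.204409 ≈ 0.143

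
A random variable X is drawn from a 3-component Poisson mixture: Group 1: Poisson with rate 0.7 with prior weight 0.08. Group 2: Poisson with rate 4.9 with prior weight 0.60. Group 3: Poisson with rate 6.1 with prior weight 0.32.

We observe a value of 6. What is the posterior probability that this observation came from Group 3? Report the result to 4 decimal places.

Apply Bayes' rule: the posterior for each component is proportional to its prior times its likelihood at x.
Evaluate each component's likelihood at the observed value:
  f_1 = e^(−0.7)·0.7^6/6! = 8.11427e-05
  f_2 = e^(−4.9)·4.9^6/6! = 0.143153
  f_3 = e^(−6.1)·6.1^6/6! = 0.160491
Weight by the priors:
  P(Z=1)·f_1 = 0.08 × 8.11427e-05 = 6.49142e-06
  P(Z=2)·f_2 = 0.60 × 0.143153 = 0.0858919
  P(Z=3)·f_3 = 0.32 × 0.160491 = 0.0513571
Denominator: 6.49142e-06 + 0.0858919 + 0.0513571 = 0.137255
P(Group 3 | data) = 0.0513571 / 0.137255 ≈ 0.3742

0.3742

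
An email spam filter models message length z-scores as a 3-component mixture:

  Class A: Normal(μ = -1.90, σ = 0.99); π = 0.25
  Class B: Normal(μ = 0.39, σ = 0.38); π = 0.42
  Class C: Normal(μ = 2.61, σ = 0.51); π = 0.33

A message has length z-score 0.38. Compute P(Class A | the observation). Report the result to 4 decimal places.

0.0159

P(component k | x) = P(Z=k)·f_k(x) / marginal(x), where marginal(x) = Σ_j P(Z=j)·f_j(x).
Component likelihoods at x = 0.38:
  L_A = (1/(0.99·√(2π)))·exp(−(0.38−-1.90)²/(2·0.99²)) = 0.402972·exp(-2.65197) = 0.0284143
  L_B = (1/(0.38·√(2π)))·exp(−(0.38−0.39)²/(2·0.38²)) = 1.049848·exp(-0.00035) = 1.04948
  L_C = (1/(0.51·√(2π)))·exp(−(0.38−2.61)²/(2·0.51²)) = 0.782240·exp(-9.55959) = 5.51647e-05
Unnormalised posteriors:
  P(Z=A)·L_A = 0.25 × 0.0284143 = 0.00710358
  P(Z=B)·L_B = 0.42 × 1.04948 = 0.440784
  P(Z=C)·L_C = 0.33 × 5.51647e-05 = 1.82044e-05
Denominator: 0.00710358 + 0.440784 + 1.82044e-05 = 0.447905
P(Class A | data) ≈ 0.0159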